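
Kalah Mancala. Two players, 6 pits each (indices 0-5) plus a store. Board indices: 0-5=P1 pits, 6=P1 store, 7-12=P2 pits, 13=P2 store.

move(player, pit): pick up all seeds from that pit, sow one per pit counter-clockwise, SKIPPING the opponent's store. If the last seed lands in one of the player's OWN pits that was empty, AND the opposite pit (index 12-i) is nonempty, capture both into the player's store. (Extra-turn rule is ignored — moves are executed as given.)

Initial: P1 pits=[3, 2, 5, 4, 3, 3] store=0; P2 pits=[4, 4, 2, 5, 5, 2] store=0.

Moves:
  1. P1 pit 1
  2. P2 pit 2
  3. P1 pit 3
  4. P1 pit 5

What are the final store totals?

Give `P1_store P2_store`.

Answer: 2 0

Derivation:
Move 1: P1 pit1 -> P1=[3,0,6,5,3,3](0) P2=[4,4,2,5,5,2](0)
Move 2: P2 pit2 -> P1=[3,0,6,5,3,3](0) P2=[4,4,0,6,6,2](0)
Move 3: P1 pit3 -> P1=[3,0,6,0,4,4](1) P2=[5,5,0,6,6,2](0)
Move 4: P1 pit5 -> P1=[3,0,6,0,4,0](2) P2=[6,6,1,6,6,2](0)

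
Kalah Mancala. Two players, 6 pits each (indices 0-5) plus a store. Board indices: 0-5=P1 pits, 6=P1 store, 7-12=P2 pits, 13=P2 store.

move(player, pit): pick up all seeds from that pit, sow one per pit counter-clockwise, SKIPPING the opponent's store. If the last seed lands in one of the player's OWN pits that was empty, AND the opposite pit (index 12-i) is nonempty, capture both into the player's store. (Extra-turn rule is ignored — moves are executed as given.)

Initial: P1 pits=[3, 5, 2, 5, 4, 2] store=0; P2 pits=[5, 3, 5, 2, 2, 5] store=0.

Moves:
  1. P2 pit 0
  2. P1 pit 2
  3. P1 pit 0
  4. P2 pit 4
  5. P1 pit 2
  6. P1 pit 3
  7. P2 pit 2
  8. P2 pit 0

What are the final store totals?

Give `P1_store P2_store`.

Move 1: P2 pit0 -> P1=[3,5,2,5,4,2](0) P2=[0,4,6,3,3,6](0)
Move 2: P1 pit2 -> P1=[3,5,0,6,5,2](0) P2=[0,4,6,3,3,6](0)
Move 3: P1 pit0 -> P1=[0,6,1,7,5,2](0) P2=[0,4,6,3,3,6](0)
Move 4: P2 pit4 -> P1=[1,6,1,7,5,2](0) P2=[0,4,6,3,0,7](1)
Move 5: P1 pit2 -> P1=[1,6,0,8,5,2](0) P2=[0,4,6,3,0,7](1)
Move 6: P1 pit3 -> P1=[1,6,0,0,6,3](1) P2=[1,5,7,4,1,7](1)
Move 7: P2 pit2 -> P1=[2,7,1,0,6,3](1) P2=[1,5,0,5,2,8](2)
Move 8: P2 pit0 -> P1=[2,7,1,0,6,3](1) P2=[0,6,0,5,2,8](2)

Answer: 1 2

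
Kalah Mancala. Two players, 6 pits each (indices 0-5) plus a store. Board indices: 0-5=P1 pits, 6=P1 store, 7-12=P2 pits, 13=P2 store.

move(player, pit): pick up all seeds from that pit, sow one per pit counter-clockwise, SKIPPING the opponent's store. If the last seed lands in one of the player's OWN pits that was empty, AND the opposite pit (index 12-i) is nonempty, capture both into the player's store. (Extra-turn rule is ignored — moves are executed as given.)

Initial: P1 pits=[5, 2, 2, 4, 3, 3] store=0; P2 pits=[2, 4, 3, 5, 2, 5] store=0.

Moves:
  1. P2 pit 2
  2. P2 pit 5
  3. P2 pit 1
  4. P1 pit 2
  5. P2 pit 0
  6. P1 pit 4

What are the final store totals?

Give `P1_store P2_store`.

Move 1: P2 pit2 -> P1=[5,2,2,4,3,3](0) P2=[2,4,0,6,3,6](0)
Move 2: P2 pit5 -> P1=[6,3,3,5,4,3](0) P2=[2,4,0,6,3,0](1)
Move 3: P2 pit1 -> P1=[0,3,3,5,4,3](0) P2=[2,0,1,7,4,0](8)
Move 4: P1 pit2 -> P1=[0,3,0,6,5,4](0) P2=[2,0,1,7,4,0](8)
Move 5: P2 pit0 -> P1=[0,3,0,6,5,4](0) P2=[0,1,2,7,4,0](8)
Move 6: P1 pit4 -> P1=[0,3,0,6,0,5](1) P2=[1,2,3,7,4,0](8)

Answer: 1 8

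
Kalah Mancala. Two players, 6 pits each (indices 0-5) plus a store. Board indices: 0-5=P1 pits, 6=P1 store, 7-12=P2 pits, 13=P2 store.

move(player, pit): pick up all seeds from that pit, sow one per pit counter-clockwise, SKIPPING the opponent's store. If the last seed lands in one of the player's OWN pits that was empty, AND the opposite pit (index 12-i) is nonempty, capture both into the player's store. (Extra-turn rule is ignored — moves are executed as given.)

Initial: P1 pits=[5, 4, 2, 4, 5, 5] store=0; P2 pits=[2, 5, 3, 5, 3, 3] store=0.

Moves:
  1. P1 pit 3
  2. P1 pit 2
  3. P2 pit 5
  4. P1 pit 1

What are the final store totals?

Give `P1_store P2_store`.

Move 1: P1 pit3 -> P1=[5,4,2,0,6,6](1) P2=[3,5,3,5,3,3](0)
Move 2: P1 pit2 -> P1=[5,4,0,1,7,6](1) P2=[3,5,3,5,3,3](0)
Move 3: P2 pit5 -> P1=[6,5,0,1,7,6](1) P2=[3,5,3,5,3,0](1)
Move 4: P1 pit1 -> P1=[6,0,1,2,8,7](2) P2=[3,5,3,5,3,0](1)

Answer: 2 1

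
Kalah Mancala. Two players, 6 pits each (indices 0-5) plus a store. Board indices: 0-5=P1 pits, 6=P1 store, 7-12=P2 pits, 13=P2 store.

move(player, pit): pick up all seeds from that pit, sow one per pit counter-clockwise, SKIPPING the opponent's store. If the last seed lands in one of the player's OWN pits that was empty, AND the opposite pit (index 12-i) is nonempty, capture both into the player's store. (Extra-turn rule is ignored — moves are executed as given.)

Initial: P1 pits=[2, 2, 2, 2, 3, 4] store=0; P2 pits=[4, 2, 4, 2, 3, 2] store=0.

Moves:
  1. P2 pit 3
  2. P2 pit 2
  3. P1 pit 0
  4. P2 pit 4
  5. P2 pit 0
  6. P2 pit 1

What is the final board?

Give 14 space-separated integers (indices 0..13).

Move 1: P2 pit3 -> P1=[2,2,2,2,3,4](0) P2=[4,2,4,0,4,3](0)
Move 2: P2 pit2 -> P1=[2,2,2,2,3,4](0) P2=[4,2,0,1,5,4](1)
Move 3: P1 pit0 -> P1=[0,3,3,2,3,4](0) P2=[4,2,0,1,5,4](1)
Move 4: P2 pit4 -> P1=[1,4,4,2,3,4](0) P2=[4,2,0,1,0,5](2)
Move 5: P2 pit0 -> P1=[1,0,4,2,3,4](0) P2=[0,3,1,2,0,5](7)
Move 6: P2 pit1 -> P1=[1,0,4,2,3,4](0) P2=[0,0,2,3,1,5](7)

Answer: 1 0 4 2 3 4 0 0 0 2 3 1 5 7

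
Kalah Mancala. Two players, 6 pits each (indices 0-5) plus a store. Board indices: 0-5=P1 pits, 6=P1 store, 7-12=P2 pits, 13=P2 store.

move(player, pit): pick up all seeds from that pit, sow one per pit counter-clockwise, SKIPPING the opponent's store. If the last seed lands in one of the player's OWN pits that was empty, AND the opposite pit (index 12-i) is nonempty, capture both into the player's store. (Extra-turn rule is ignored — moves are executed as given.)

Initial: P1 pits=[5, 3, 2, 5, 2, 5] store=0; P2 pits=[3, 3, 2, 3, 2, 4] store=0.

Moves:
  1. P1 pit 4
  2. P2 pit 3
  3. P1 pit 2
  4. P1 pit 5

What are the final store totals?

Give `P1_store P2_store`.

Move 1: P1 pit4 -> P1=[5,3,2,5,0,6](1) P2=[3,3,2,3,2,4](0)
Move 2: P2 pit3 -> P1=[5,3,2,5,0,6](1) P2=[3,3,2,0,3,5](1)
Move 3: P1 pit2 -> P1=[5,3,0,6,0,6](5) P2=[3,0,2,0,3,5](1)
Move 4: P1 pit5 -> P1=[5,3,0,6,0,0](6) P2=[4,1,3,1,4,5](1)

Answer: 6 1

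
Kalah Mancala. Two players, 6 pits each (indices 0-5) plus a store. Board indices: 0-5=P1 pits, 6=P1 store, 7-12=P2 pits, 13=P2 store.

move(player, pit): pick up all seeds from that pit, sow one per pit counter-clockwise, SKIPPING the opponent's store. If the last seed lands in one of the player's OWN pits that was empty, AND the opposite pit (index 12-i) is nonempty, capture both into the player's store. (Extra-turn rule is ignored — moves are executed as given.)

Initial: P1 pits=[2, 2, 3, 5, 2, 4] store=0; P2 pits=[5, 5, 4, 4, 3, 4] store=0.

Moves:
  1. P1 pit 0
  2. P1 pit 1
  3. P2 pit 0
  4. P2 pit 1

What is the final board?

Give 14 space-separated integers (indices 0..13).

Move 1: P1 pit0 -> P1=[0,3,4,5,2,4](0) P2=[5,5,4,4,3,4](0)
Move 2: P1 pit1 -> P1=[0,0,5,6,3,4](0) P2=[5,5,4,4,3,4](0)
Move 3: P2 pit0 -> P1=[0,0,5,6,3,4](0) P2=[0,6,5,5,4,5](0)
Move 4: P2 pit1 -> P1=[1,0,5,6,3,4](0) P2=[0,0,6,6,5,6](1)

Answer: 1 0 5 6 3 4 0 0 0 6 6 5 6 1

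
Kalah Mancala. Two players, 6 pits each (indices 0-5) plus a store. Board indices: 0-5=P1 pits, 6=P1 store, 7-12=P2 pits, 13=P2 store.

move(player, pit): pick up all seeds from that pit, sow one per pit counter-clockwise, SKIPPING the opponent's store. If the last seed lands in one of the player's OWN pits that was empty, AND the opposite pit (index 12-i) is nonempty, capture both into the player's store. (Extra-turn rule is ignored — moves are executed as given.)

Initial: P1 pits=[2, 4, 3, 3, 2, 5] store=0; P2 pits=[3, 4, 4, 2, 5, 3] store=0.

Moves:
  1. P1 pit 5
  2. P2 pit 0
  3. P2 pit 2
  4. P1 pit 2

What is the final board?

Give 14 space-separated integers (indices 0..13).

Answer: 3 5 0 4 3 1 1 0 6 0 5 7 4 1

Derivation:
Move 1: P1 pit5 -> P1=[2,4,3,3,2,0](1) P2=[4,5,5,3,5,3](0)
Move 2: P2 pit0 -> P1=[2,4,3,3,2,0](1) P2=[0,6,6,4,6,3](0)
Move 3: P2 pit2 -> P1=[3,5,3,3,2,0](1) P2=[0,6,0,5,7,4](1)
Move 4: P1 pit2 -> P1=[3,5,0,4,3,1](1) P2=[0,6,0,5,7,4](1)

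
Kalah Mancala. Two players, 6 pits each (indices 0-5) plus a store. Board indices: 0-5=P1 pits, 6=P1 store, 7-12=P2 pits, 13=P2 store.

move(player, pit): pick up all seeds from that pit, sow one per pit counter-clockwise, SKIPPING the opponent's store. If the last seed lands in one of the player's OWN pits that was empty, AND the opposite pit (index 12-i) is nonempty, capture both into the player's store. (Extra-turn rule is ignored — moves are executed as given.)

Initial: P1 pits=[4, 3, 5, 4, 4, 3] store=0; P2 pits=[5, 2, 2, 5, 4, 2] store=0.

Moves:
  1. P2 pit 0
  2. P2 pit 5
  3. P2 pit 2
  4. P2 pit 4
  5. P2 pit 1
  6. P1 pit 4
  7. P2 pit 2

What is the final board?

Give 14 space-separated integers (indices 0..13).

Move 1: P2 pit0 -> P1=[4,3,5,4,4,3](0) P2=[0,3,3,6,5,3](0)
Move 2: P2 pit5 -> P1=[5,4,5,4,4,3](0) P2=[0,3,3,6,5,0](1)
Move 3: P2 pit2 -> P1=[0,4,5,4,4,3](0) P2=[0,3,0,7,6,0](7)
Move 4: P2 pit4 -> P1=[1,5,6,5,4,3](0) P2=[0,3,0,7,0,1](8)
Move 5: P2 pit1 -> P1=[1,0,6,5,4,3](0) P2=[0,0,1,8,0,1](14)
Move 6: P1 pit4 -> P1=[1,0,6,5,0,4](1) P2=[1,1,1,8,0,1](14)
Move 7: P2 pit2 -> P1=[1,0,6,5,0,4](1) P2=[1,1,0,9,0,1](14)

Answer: 1 0 6 5 0 4 1 1 1 0 9 0 1 14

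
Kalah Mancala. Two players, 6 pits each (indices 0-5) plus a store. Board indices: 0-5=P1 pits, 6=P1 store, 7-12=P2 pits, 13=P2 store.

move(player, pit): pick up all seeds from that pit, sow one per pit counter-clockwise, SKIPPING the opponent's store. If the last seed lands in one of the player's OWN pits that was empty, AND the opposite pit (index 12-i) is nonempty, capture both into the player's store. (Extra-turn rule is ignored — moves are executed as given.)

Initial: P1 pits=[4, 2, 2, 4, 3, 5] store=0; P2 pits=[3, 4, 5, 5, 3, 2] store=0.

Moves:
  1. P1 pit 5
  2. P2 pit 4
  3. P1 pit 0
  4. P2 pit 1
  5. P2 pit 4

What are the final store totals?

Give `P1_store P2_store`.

Move 1: P1 pit5 -> P1=[4,2,2,4,3,0](1) P2=[4,5,6,6,3,2](0)
Move 2: P2 pit4 -> P1=[5,2,2,4,3,0](1) P2=[4,5,6,6,0,3](1)
Move 3: P1 pit0 -> P1=[0,3,3,5,4,0](6) P2=[0,5,6,6,0,3](1)
Move 4: P2 pit1 -> P1=[0,3,3,5,4,0](6) P2=[0,0,7,7,1,4](2)
Move 5: P2 pit4 -> P1=[0,3,3,5,4,0](6) P2=[0,0,7,7,0,5](2)

Answer: 6 2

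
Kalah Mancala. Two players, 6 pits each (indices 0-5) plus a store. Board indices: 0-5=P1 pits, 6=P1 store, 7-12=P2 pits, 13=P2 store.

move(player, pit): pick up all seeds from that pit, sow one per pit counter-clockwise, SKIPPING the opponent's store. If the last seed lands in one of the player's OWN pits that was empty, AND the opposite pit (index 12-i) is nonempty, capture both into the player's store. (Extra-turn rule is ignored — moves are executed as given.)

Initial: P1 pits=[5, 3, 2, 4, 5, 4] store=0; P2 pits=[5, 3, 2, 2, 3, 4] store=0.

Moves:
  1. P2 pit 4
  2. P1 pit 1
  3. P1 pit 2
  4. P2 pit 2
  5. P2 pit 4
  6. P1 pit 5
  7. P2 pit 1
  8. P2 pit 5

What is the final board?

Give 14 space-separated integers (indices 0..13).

Move 1: P2 pit4 -> P1=[6,3,2,4,5,4](0) P2=[5,3,2,2,0,5](1)
Move 2: P1 pit1 -> P1=[6,0,3,5,6,4](0) P2=[5,3,2,2,0,5](1)
Move 3: P1 pit2 -> P1=[6,0,0,6,7,5](0) P2=[5,3,2,2,0,5](1)
Move 4: P2 pit2 -> P1=[6,0,0,6,7,5](0) P2=[5,3,0,3,1,5](1)
Move 5: P2 pit4 -> P1=[6,0,0,6,7,5](0) P2=[5,3,0,3,0,6](1)
Move 6: P1 pit5 -> P1=[6,0,0,6,7,0](1) P2=[6,4,1,4,0,6](1)
Move 7: P2 pit1 -> P1=[6,0,0,6,7,0](1) P2=[6,0,2,5,1,7](1)
Move 8: P2 pit5 -> P1=[7,1,1,7,8,1](1) P2=[6,0,2,5,1,0](2)

Answer: 7 1 1 7 8 1 1 6 0 2 5 1 0 2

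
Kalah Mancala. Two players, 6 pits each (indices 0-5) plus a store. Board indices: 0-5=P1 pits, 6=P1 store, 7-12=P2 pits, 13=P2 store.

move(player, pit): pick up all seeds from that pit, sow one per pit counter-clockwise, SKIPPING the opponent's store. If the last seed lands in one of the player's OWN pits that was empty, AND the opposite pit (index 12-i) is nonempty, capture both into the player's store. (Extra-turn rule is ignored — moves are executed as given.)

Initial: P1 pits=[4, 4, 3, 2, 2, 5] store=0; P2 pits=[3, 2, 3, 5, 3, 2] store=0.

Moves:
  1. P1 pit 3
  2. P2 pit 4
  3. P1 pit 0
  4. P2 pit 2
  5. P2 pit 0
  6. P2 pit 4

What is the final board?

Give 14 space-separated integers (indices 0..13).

Answer: 0 5 4 1 4 7 0 0 3 1 7 0 5 1

Derivation:
Move 1: P1 pit3 -> P1=[4,4,3,0,3,6](0) P2=[3,2,3,5,3,2](0)
Move 2: P2 pit4 -> P1=[5,4,3,0,3,6](0) P2=[3,2,3,5,0,3](1)
Move 3: P1 pit0 -> P1=[0,5,4,1,4,7](0) P2=[3,2,3,5,0,3](1)
Move 4: P2 pit2 -> P1=[0,5,4,1,4,7](0) P2=[3,2,0,6,1,4](1)
Move 5: P2 pit0 -> P1=[0,5,4,1,4,7](0) P2=[0,3,1,7,1,4](1)
Move 6: P2 pit4 -> P1=[0,5,4,1,4,7](0) P2=[0,3,1,7,0,5](1)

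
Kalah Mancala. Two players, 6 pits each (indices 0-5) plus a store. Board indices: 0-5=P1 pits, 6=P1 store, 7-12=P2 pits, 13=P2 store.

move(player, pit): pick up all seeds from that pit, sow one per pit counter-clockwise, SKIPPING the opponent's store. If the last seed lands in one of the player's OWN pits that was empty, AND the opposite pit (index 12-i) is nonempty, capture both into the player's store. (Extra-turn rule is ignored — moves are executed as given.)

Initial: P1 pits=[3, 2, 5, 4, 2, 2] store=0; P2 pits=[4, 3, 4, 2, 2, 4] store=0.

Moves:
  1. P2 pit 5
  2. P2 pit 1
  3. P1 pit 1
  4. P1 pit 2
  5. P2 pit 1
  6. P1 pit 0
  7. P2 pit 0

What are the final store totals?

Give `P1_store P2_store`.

Move 1: P2 pit5 -> P1=[4,3,6,4,2,2](0) P2=[4,3,4,2,2,0](1)
Move 2: P2 pit1 -> P1=[4,3,6,4,2,2](0) P2=[4,0,5,3,3,0](1)
Move 3: P1 pit1 -> P1=[4,0,7,5,3,2](0) P2=[4,0,5,3,3,0](1)
Move 4: P1 pit2 -> P1=[4,0,0,6,4,3](1) P2=[5,1,6,3,3,0](1)
Move 5: P2 pit1 -> P1=[4,0,0,6,4,3](1) P2=[5,0,7,3,3,0](1)
Move 6: P1 pit0 -> P1=[0,1,1,7,5,3](1) P2=[5,0,7,3,3,0](1)
Move 7: P2 pit0 -> P1=[0,1,1,7,5,3](1) P2=[0,1,8,4,4,1](1)

Answer: 1 1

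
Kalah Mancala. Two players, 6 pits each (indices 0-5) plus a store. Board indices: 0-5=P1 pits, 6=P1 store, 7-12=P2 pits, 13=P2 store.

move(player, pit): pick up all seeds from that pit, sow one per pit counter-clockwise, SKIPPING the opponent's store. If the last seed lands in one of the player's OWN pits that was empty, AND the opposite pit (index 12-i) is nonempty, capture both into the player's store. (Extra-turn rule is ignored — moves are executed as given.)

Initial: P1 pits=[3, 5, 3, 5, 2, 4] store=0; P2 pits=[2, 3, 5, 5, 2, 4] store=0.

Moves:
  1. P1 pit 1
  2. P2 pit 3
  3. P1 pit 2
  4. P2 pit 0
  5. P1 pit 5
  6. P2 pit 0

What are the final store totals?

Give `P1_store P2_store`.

Answer: 3 1

Derivation:
Move 1: P1 pit1 -> P1=[3,0,4,6,3,5](1) P2=[2,3,5,5,2,4](0)
Move 2: P2 pit3 -> P1=[4,1,4,6,3,5](1) P2=[2,3,5,0,3,5](1)
Move 3: P1 pit2 -> P1=[4,1,0,7,4,6](2) P2=[2,3,5,0,3,5](1)
Move 4: P2 pit0 -> P1=[4,1,0,7,4,6](2) P2=[0,4,6,0,3,5](1)
Move 5: P1 pit5 -> P1=[4,1,0,7,4,0](3) P2=[1,5,7,1,4,5](1)
Move 6: P2 pit0 -> P1=[4,1,0,7,4,0](3) P2=[0,6,7,1,4,5](1)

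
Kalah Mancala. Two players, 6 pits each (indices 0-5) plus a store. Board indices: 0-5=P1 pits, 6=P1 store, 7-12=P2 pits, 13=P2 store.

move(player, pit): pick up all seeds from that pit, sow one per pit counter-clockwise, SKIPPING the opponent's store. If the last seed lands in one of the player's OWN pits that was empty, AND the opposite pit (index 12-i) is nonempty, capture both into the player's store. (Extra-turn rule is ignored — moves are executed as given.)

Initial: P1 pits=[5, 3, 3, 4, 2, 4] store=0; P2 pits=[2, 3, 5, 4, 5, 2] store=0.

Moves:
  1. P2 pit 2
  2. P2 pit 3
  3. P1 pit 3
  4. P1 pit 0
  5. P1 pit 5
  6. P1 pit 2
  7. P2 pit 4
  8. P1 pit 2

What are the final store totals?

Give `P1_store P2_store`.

Move 1: P2 pit2 -> P1=[6,3,3,4,2,4](0) P2=[2,3,0,5,6,3](1)
Move 2: P2 pit3 -> P1=[7,4,3,4,2,4](0) P2=[2,3,0,0,7,4](2)
Move 3: P1 pit3 -> P1=[7,4,3,0,3,5](1) P2=[3,3,0,0,7,4](2)
Move 4: P1 pit0 -> P1=[0,5,4,1,4,6](2) P2=[4,3,0,0,7,4](2)
Move 5: P1 pit5 -> P1=[0,5,4,1,4,0](3) P2=[5,4,1,1,8,4](2)
Move 6: P1 pit2 -> P1=[0,5,0,2,5,1](4) P2=[5,4,1,1,8,4](2)
Move 7: P2 pit4 -> P1=[1,6,1,3,6,2](4) P2=[5,4,1,1,0,5](3)
Move 8: P1 pit2 -> P1=[1,6,0,4,6,2](4) P2=[5,4,1,1,0,5](3)

Answer: 4 3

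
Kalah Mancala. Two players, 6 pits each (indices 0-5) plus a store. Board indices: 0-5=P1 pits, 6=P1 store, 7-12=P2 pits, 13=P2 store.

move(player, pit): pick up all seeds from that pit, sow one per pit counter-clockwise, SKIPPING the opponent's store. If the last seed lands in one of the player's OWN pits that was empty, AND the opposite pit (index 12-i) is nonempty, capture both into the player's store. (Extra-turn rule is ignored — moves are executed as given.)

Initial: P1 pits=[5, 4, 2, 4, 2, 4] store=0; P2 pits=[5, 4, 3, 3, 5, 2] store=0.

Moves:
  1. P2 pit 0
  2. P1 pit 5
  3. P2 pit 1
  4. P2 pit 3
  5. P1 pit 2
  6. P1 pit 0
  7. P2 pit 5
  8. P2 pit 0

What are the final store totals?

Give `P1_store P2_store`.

Answer: 2 3

Derivation:
Move 1: P2 pit0 -> P1=[5,4,2,4,2,4](0) P2=[0,5,4,4,6,3](0)
Move 2: P1 pit5 -> P1=[5,4,2,4,2,0](1) P2=[1,6,5,4,6,3](0)
Move 3: P2 pit1 -> P1=[6,4,2,4,2,0](1) P2=[1,0,6,5,7,4](1)
Move 4: P2 pit3 -> P1=[7,5,2,4,2,0](1) P2=[1,0,6,0,8,5](2)
Move 5: P1 pit2 -> P1=[7,5,0,5,3,0](1) P2=[1,0,6,0,8,5](2)
Move 6: P1 pit0 -> P1=[0,6,1,6,4,1](2) P2=[2,0,6,0,8,5](2)
Move 7: P2 pit5 -> P1=[1,7,2,7,4,1](2) P2=[2,0,6,0,8,0](3)
Move 8: P2 pit0 -> P1=[1,7,2,7,4,1](2) P2=[0,1,7,0,8,0](3)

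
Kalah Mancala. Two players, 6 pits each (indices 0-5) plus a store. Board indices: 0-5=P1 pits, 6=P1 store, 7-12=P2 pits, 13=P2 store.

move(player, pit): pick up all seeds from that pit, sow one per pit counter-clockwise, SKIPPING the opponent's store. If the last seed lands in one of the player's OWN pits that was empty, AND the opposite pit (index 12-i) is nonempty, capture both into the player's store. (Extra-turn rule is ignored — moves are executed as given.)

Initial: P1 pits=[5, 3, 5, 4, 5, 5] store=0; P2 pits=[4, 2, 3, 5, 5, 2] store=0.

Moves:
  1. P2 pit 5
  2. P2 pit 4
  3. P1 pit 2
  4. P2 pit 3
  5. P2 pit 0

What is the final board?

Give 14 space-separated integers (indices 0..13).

Move 1: P2 pit5 -> P1=[6,3,5,4,5,5](0) P2=[4,2,3,5,5,0](1)
Move 2: P2 pit4 -> P1=[7,4,6,4,5,5](0) P2=[4,2,3,5,0,1](2)
Move 3: P1 pit2 -> P1=[7,4,0,5,6,6](1) P2=[5,3,3,5,0,1](2)
Move 4: P2 pit3 -> P1=[8,5,0,5,6,6](1) P2=[5,3,3,0,1,2](3)
Move 5: P2 pit0 -> P1=[8,5,0,5,6,6](1) P2=[0,4,4,1,2,3](3)

Answer: 8 5 0 5 6 6 1 0 4 4 1 2 3 3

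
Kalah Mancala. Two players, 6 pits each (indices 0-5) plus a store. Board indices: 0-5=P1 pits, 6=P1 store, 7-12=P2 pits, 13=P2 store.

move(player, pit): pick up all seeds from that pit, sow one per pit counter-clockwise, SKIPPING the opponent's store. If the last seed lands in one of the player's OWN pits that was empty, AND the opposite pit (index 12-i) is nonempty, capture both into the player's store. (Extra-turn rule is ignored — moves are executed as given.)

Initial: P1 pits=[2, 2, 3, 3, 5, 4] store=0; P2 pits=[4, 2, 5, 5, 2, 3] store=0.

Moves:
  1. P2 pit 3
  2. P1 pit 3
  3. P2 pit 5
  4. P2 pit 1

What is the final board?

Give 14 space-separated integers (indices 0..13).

Answer: 4 4 0 0 6 5 1 4 0 6 0 3 0 7

Derivation:
Move 1: P2 pit3 -> P1=[3,3,3,3,5,4](0) P2=[4,2,5,0,3,4](1)
Move 2: P1 pit3 -> P1=[3,3,3,0,6,5](1) P2=[4,2,5,0,3,4](1)
Move 3: P2 pit5 -> P1=[4,4,4,0,6,5](1) P2=[4,2,5,0,3,0](2)
Move 4: P2 pit1 -> P1=[4,4,0,0,6,5](1) P2=[4,0,6,0,3,0](7)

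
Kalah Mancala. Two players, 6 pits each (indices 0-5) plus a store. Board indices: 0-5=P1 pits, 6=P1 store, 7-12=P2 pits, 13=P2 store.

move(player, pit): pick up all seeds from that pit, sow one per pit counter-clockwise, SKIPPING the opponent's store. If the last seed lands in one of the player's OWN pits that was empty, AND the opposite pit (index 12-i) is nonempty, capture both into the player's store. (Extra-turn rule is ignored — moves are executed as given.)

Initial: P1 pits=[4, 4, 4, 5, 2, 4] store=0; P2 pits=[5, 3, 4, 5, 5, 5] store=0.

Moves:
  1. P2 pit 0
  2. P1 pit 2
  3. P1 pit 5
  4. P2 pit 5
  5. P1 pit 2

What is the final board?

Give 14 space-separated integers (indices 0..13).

Move 1: P2 pit0 -> P1=[4,4,4,5,2,4](0) P2=[0,4,5,6,6,6](0)
Move 2: P1 pit2 -> P1=[4,4,0,6,3,5](1) P2=[0,4,5,6,6,6](0)
Move 3: P1 pit5 -> P1=[4,4,0,6,3,0](2) P2=[1,5,6,7,6,6](0)
Move 4: P2 pit5 -> P1=[5,5,1,7,4,0](2) P2=[1,5,6,7,6,0](1)
Move 5: P1 pit2 -> P1=[5,5,0,8,4,0](2) P2=[1,5,6,7,6,0](1)

Answer: 5 5 0 8 4 0 2 1 5 6 7 6 0 1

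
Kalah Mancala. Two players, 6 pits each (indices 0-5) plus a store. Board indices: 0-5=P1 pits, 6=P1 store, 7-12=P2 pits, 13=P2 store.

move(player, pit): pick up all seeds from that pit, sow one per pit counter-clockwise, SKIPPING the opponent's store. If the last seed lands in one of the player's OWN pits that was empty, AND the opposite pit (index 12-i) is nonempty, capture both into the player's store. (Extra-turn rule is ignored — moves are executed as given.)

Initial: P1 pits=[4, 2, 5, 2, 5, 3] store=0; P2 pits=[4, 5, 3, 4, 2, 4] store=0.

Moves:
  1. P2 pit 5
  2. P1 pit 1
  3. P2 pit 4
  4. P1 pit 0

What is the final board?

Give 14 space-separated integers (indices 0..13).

Move 1: P2 pit5 -> P1=[5,3,6,2,5,3](0) P2=[4,5,3,4,2,0](1)
Move 2: P1 pit1 -> P1=[5,0,7,3,6,3](0) P2=[4,5,3,4,2,0](1)
Move 3: P2 pit4 -> P1=[5,0,7,3,6,3](0) P2=[4,5,3,4,0,1](2)
Move 4: P1 pit0 -> P1=[0,1,8,4,7,4](0) P2=[4,5,3,4,0,1](2)

Answer: 0 1 8 4 7 4 0 4 5 3 4 0 1 2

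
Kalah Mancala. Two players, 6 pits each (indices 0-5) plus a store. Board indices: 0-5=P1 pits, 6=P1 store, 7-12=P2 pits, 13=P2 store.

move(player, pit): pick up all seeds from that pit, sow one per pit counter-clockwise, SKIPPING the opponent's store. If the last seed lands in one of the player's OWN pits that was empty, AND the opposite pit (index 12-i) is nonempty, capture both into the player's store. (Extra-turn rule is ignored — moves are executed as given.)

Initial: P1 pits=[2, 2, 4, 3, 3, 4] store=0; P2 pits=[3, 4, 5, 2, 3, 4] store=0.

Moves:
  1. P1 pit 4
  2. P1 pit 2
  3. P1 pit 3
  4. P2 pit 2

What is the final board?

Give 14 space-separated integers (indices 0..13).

Answer: 3 2 0 0 2 7 3 5 4 0 3 4 5 1

Derivation:
Move 1: P1 pit4 -> P1=[2,2,4,3,0,5](1) P2=[4,4,5,2,3,4](0)
Move 2: P1 pit2 -> P1=[2,2,0,4,1,6](2) P2=[4,4,5,2,3,4](0)
Move 3: P1 pit3 -> P1=[2,2,0,0,2,7](3) P2=[5,4,5,2,3,4](0)
Move 4: P2 pit2 -> P1=[3,2,0,0,2,7](3) P2=[5,4,0,3,4,5](1)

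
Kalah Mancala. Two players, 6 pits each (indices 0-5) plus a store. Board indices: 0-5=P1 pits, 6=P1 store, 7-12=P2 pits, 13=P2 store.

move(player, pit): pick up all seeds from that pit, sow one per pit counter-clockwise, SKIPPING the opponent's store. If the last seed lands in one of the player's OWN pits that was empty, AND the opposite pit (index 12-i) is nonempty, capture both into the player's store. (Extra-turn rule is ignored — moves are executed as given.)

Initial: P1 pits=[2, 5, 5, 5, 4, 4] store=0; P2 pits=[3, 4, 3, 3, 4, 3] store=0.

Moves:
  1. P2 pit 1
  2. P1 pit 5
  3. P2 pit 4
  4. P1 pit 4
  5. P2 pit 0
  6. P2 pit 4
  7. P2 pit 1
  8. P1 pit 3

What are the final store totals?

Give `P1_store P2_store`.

Move 1: P2 pit1 -> P1=[2,5,5,5,4,4](0) P2=[3,0,4,4,5,4](0)
Move 2: P1 pit5 -> P1=[2,5,5,5,4,0](1) P2=[4,1,5,4,5,4](0)
Move 3: P2 pit4 -> P1=[3,6,6,5,4,0](1) P2=[4,1,5,4,0,5](1)
Move 4: P1 pit4 -> P1=[3,6,6,5,0,1](2) P2=[5,2,5,4,0,5](1)
Move 5: P2 pit0 -> P1=[3,6,6,5,0,1](2) P2=[0,3,6,5,1,6](1)
Move 6: P2 pit4 -> P1=[3,6,6,5,0,1](2) P2=[0,3,6,5,0,7](1)
Move 7: P2 pit1 -> P1=[3,0,6,5,0,1](2) P2=[0,0,7,6,0,7](8)
Move 8: P1 pit3 -> P1=[3,0,6,0,1,2](3) P2=[1,1,7,6,0,7](8)

Answer: 3 8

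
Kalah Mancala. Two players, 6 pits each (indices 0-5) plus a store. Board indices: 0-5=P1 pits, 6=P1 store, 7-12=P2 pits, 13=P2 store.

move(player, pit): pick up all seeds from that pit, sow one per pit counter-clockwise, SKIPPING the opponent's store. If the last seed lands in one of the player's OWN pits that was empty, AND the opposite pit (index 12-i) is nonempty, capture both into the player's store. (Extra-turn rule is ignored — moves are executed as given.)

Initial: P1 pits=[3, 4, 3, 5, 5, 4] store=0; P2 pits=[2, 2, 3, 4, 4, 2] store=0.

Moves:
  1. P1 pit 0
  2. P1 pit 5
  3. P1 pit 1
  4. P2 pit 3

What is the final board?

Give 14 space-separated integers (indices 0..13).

Move 1: P1 pit0 -> P1=[0,5,4,6,5,4](0) P2=[2,2,3,4,4,2](0)
Move 2: P1 pit5 -> P1=[0,5,4,6,5,0](1) P2=[3,3,4,4,4,2](0)
Move 3: P1 pit1 -> P1=[0,0,5,7,6,1](2) P2=[3,3,4,4,4,2](0)
Move 4: P2 pit3 -> P1=[1,0,5,7,6,1](2) P2=[3,3,4,0,5,3](1)

Answer: 1 0 5 7 6 1 2 3 3 4 0 5 3 1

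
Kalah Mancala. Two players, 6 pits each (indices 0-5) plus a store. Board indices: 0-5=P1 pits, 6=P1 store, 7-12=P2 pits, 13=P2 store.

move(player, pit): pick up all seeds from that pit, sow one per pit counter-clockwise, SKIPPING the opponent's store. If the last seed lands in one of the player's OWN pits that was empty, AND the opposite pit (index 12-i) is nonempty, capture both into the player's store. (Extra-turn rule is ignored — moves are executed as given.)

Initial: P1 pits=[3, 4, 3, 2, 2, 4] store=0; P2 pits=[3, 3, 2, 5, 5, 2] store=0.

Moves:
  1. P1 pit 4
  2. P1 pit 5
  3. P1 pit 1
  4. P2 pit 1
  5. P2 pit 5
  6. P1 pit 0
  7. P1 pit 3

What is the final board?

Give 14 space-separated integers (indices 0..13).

Answer: 0 2 5 0 3 1 8 1 0 4 7 6 0 1

Derivation:
Move 1: P1 pit4 -> P1=[3,4,3,2,0,5](1) P2=[3,3,2,5,5,2](0)
Move 2: P1 pit5 -> P1=[3,4,3,2,0,0](2) P2=[4,4,3,6,5,2](0)
Move 3: P1 pit1 -> P1=[3,0,4,3,1,0](7) P2=[0,4,3,6,5,2](0)
Move 4: P2 pit1 -> P1=[3,0,4,3,1,0](7) P2=[0,0,4,7,6,3](0)
Move 5: P2 pit5 -> P1=[4,1,4,3,1,0](7) P2=[0,0,4,7,6,0](1)
Move 6: P1 pit0 -> P1=[0,2,5,4,2,0](7) P2=[0,0,4,7,6,0](1)
Move 7: P1 pit3 -> P1=[0,2,5,0,3,1](8) P2=[1,0,4,7,6,0](1)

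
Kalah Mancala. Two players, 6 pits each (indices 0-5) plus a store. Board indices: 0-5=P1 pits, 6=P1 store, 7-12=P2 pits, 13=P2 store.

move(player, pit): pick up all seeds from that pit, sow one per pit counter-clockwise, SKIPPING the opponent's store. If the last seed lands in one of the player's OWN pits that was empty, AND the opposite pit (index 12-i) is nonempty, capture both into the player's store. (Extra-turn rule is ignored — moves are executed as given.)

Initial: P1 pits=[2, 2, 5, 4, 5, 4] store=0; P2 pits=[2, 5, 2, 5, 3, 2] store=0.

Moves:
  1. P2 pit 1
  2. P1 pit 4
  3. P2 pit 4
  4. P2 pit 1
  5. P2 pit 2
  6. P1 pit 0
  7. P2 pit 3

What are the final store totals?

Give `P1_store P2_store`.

Answer: 1 4

Derivation:
Move 1: P2 pit1 -> P1=[2,2,5,4,5,4](0) P2=[2,0,3,6,4,3](1)
Move 2: P1 pit4 -> P1=[2,2,5,4,0,5](1) P2=[3,1,4,6,4,3](1)
Move 3: P2 pit4 -> P1=[3,3,5,4,0,5](1) P2=[3,1,4,6,0,4](2)
Move 4: P2 pit1 -> P1=[3,3,5,4,0,5](1) P2=[3,0,5,6,0,4](2)
Move 5: P2 pit2 -> P1=[4,3,5,4,0,5](1) P2=[3,0,0,7,1,5](3)
Move 6: P1 pit0 -> P1=[0,4,6,5,1,5](1) P2=[3,0,0,7,1,5](3)
Move 7: P2 pit3 -> P1=[1,5,7,6,1,5](1) P2=[3,0,0,0,2,6](4)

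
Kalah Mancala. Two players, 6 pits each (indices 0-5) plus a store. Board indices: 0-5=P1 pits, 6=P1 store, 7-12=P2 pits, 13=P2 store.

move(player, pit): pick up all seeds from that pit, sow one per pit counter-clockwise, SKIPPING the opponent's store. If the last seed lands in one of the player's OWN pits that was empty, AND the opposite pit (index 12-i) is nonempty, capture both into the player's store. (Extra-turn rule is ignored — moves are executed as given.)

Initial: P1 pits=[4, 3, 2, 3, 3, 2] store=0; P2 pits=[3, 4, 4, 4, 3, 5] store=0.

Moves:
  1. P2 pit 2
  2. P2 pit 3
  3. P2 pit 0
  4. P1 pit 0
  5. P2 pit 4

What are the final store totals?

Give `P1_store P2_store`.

Answer: 0 6

Derivation:
Move 1: P2 pit2 -> P1=[4,3,2,3,3,2](0) P2=[3,4,0,5,4,6](1)
Move 2: P2 pit3 -> P1=[5,4,2,3,3,2](0) P2=[3,4,0,0,5,7](2)
Move 3: P2 pit0 -> P1=[5,4,0,3,3,2](0) P2=[0,5,1,0,5,7](5)
Move 4: P1 pit0 -> P1=[0,5,1,4,4,3](0) P2=[0,5,1,0,5,7](5)
Move 5: P2 pit4 -> P1=[1,6,2,4,4,3](0) P2=[0,5,1,0,0,8](6)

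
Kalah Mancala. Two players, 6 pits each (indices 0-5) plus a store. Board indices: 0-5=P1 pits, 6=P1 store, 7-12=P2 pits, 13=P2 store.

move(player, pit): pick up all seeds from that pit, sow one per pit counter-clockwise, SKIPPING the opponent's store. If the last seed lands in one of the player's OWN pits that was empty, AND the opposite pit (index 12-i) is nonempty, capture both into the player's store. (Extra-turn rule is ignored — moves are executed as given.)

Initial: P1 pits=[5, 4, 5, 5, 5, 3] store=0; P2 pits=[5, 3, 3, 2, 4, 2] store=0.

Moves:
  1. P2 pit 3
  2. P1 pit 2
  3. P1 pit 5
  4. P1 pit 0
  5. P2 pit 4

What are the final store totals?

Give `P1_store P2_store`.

Move 1: P2 pit3 -> P1=[5,4,5,5,5,3](0) P2=[5,3,3,0,5,3](0)
Move 2: P1 pit2 -> P1=[5,4,0,6,6,4](1) P2=[6,3,3,0,5,3](0)
Move 3: P1 pit5 -> P1=[5,4,0,6,6,0](2) P2=[7,4,4,0,5,3](0)
Move 4: P1 pit0 -> P1=[0,5,1,7,7,0](10) P2=[0,4,4,0,5,3](0)
Move 5: P2 pit4 -> P1=[1,6,2,7,7,0](10) P2=[0,4,4,0,0,4](1)

Answer: 10 1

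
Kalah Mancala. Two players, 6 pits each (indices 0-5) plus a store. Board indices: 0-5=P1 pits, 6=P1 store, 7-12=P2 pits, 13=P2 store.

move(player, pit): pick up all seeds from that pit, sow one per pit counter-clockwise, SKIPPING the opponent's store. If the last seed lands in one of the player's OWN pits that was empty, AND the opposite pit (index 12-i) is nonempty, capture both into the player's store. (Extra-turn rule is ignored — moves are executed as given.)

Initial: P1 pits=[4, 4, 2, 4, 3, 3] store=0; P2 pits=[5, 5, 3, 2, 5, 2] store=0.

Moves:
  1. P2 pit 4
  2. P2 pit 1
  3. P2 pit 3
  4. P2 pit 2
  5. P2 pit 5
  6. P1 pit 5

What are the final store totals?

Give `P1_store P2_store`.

Answer: 1 5

Derivation:
Move 1: P2 pit4 -> P1=[5,5,3,4,3,3](0) P2=[5,5,3,2,0,3](1)
Move 2: P2 pit1 -> P1=[5,5,3,4,3,3](0) P2=[5,0,4,3,1,4](2)
Move 3: P2 pit3 -> P1=[5,5,3,4,3,3](0) P2=[5,0,4,0,2,5](3)
Move 4: P2 pit2 -> P1=[5,5,3,4,3,3](0) P2=[5,0,0,1,3,6](4)
Move 5: P2 pit5 -> P1=[6,6,4,5,4,3](0) P2=[5,0,0,1,3,0](5)
Move 6: P1 pit5 -> P1=[6,6,4,5,4,0](1) P2=[6,1,0,1,3,0](5)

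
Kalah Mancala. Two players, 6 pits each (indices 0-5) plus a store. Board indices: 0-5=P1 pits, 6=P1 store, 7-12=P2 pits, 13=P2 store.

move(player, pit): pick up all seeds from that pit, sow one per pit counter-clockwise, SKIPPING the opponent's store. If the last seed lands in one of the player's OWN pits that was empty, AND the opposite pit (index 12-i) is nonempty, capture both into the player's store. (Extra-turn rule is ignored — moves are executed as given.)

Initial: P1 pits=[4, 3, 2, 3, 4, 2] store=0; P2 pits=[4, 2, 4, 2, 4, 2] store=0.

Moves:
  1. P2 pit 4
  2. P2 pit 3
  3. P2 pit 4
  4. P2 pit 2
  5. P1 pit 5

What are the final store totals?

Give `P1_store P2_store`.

Answer: 1 2

Derivation:
Move 1: P2 pit4 -> P1=[5,4,2,3,4,2](0) P2=[4,2,4,2,0,3](1)
Move 2: P2 pit3 -> P1=[5,4,2,3,4,2](0) P2=[4,2,4,0,1,4](1)
Move 3: P2 pit4 -> P1=[5,4,2,3,4,2](0) P2=[4,2,4,0,0,5](1)
Move 4: P2 pit2 -> P1=[5,4,2,3,4,2](0) P2=[4,2,0,1,1,6](2)
Move 5: P1 pit5 -> P1=[5,4,2,3,4,0](1) P2=[5,2,0,1,1,6](2)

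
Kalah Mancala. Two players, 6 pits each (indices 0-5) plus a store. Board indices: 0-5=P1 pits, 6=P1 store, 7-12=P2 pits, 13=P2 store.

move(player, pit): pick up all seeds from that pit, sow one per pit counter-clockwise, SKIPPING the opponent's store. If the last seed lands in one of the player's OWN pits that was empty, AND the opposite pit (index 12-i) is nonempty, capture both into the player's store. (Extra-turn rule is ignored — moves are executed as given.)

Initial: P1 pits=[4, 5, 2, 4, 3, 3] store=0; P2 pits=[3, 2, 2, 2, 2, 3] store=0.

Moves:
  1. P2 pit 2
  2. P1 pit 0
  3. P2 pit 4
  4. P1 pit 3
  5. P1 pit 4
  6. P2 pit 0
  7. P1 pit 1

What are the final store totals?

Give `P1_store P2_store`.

Move 1: P2 pit2 -> P1=[4,5,2,4,3,3](0) P2=[3,2,0,3,3,3](0)
Move 2: P1 pit0 -> P1=[0,6,3,5,4,3](0) P2=[3,2,0,3,3,3](0)
Move 3: P2 pit4 -> P1=[1,6,3,5,4,3](0) P2=[3,2,0,3,0,4](1)
Move 4: P1 pit3 -> P1=[1,6,3,0,5,4](1) P2=[4,3,0,3,0,4](1)
Move 5: P1 pit4 -> P1=[1,6,3,0,0,5](2) P2=[5,4,1,3,0,4](1)
Move 6: P2 pit0 -> P1=[1,6,3,0,0,5](2) P2=[0,5,2,4,1,5](1)
Move 7: P1 pit1 -> P1=[1,0,4,1,1,6](3) P2=[1,5,2,4,1,5](1)

Answer: 3 1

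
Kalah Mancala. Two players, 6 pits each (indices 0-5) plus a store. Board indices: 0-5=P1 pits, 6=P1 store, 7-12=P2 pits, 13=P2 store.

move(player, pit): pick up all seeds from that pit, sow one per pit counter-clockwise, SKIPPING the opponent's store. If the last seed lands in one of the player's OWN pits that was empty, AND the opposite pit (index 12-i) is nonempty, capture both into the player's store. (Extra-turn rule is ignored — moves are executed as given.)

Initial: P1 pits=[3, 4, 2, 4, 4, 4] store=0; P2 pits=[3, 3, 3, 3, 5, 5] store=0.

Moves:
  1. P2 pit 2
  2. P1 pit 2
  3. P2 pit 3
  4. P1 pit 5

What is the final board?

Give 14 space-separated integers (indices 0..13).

Answer: 4 4 0 5 5 0 1 4 4 1 0 7 7 1

Derivation:
Move 1: P2 pit2 -> P1=[3,4,2,4,4,4](0) P2=[3,3,0,4,6,6](0)
Move 2: P1 pit2 -> P1=[3,4,0,5,5,4](0) P2=[3,3,0,4,6,6](0)
Move 3: P2 pit3 -> P1=[4,4,0,5,5,4](0) P2=[3,3,0,0,7,7](1)
Move 4: P1 pit5 -> P1=[4,4,0,5,5,0](1) P2=[4,4,1,0,7,7](1)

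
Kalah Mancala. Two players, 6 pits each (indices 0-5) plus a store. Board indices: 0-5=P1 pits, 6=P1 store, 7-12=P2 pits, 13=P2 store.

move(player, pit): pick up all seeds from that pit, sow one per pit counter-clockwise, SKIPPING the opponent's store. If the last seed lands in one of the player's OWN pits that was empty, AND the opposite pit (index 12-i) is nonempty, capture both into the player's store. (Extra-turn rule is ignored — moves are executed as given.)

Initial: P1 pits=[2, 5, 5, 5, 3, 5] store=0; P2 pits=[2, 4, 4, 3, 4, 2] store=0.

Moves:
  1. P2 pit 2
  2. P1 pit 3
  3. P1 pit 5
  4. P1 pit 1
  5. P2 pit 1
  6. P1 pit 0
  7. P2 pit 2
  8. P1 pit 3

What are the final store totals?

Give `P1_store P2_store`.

Move 1: P2 pit2 -> P1=[2,5,5,5,3,5](0) P2=[2,4,0,4,5,3](1)
Move 2: P1 pit3 -> P1=[2,5,5,0,4,6](1) P2=[3,5,0,4,5,3](1)
Move 3: P1 pit5 -> P1=[2,5,5,0,4,0](2) P2=[4,6,1,5,6,3](1)
Move 4: P1 pit1 -> P1=[2,0,6,1,5,1](3) P2=[4,6,1,5,6,3](1)
Move 5: P2 pit1 -> P1=[3,0,6,1,5,1](3) P2=[4,0,2,6,7,4](2)
Move 6: P1 pit0 -> P1=[0,1,7,2,5,1](3) P2=[4,0,2,6,7,4](2)
Move 7: P2 pit2 -> P1=[0,1,7,2,5,1](3) P2=[4,0,0,7,8,4](2)
Move 8: P1 pit3 -> P1=[0,1,7,0,6,2](3) P2=[4,0,0,7,8,4](2)

Answer: 3 2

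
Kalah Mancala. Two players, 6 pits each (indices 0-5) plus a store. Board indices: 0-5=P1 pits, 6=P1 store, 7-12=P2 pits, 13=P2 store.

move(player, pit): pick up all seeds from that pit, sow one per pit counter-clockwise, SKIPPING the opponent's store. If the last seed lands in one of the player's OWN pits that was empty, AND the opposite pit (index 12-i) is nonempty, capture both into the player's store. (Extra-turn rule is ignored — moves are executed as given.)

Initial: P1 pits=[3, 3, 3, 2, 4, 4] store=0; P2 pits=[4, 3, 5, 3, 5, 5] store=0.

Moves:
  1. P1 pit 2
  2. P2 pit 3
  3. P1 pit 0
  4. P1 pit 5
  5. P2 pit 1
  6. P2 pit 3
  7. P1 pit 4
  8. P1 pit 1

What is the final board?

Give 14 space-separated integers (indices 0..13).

Answer: 0 0 2 5 1 2 2 6 1 8 0 8 8 1

Derivation:
Move 1: P1 pit2 -> P1=[3,3,0,3,5,5](0) P2=[4,3,5,3,5,5](0)
Move 2: P2 pit3 -> P1=[3,3,0,3,5,5](0) P2=[4,3,5,0,6,6](1)
Move 3: P1 pit0 -> P1=[0,4,1,4,5,5](0) P2=[4,3,5,0,6,6](1)
Move 4: P1 pit5 -> P1=[0,4,1,4,5,0](1) P2=[5,4,6,1,6,6](1)
Move 5: P2 pit1 -> P1=[0,4,1,4,5,0](1) P2=[5,0,7,2,7,7](1)
Move 6: P2 pit3 -> P1=[0,4,1,4,5,0](1) P2=[5,0,7,0,8,8](1)
Move 7: P1 pit4 -> P1=[0,4,1,4,0,1](2) P2=[6,1,8,0,8,8](1)
Move 8: P1 pit1 -> P1=[0,0,2,5,1,2](2) P2=[6,1,8,0,8,8](1)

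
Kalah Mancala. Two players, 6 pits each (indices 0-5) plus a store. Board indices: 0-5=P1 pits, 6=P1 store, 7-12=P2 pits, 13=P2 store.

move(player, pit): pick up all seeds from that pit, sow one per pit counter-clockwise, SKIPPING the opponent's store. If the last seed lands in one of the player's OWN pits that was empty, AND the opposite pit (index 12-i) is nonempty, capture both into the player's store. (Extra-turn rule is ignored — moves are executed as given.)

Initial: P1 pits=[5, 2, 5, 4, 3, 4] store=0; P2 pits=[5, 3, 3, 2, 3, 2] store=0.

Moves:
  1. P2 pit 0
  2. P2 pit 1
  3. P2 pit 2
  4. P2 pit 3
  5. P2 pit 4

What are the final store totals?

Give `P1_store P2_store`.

Move 1: P2 pit0 -> P1=[5,2,5,4,3,4](0) P2=[0,4,4,3,4,3](0)
Move 2: P2 pit1 -> P1=[5,2,5,4,3,4](0) P2=[0,0,5,4,5,4](0)
Move 3: P2 pit2 -> P1=[6,2,5,4,3,4](0) P2=[0,0,0,5,6,5](1)
Move 4: P2 pit3 -> P1=[7,3,5,4,3,4](0) P2=[0,0,0,0,7,6](2)
Move 5: P2 pit4 -> P1=[8,4,6,5,4,4](0) P2=[0,0,0,0,0,7](3)

Answer: 0 3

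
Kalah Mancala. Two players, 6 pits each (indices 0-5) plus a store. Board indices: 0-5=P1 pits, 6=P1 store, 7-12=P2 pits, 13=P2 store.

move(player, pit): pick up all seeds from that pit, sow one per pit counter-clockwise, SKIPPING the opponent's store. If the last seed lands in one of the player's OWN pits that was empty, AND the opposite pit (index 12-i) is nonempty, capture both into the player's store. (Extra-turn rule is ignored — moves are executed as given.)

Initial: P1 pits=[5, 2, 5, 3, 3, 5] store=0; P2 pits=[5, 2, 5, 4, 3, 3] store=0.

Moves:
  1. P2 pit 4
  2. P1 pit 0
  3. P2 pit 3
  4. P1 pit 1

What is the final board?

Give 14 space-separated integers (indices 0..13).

Move 1: P2 pit4 -> P1=[6,2,5,3,3,5](0) P2=[5,2,5,4,0,4](1)
Move 2: P1 pit0 -> P1=[0,3,6,4,4,6](1) P2=[5,2,5,4,0,4](1)
Move 3: P2 pit3 -> P1=[1,3,6,4,4,6](1) P2=[5,2,5,0,1,5](2)
Move 4: P1 pit1 -> P1=[1,0,7,5,5,6](1) P2=[5,2,5,0,1,5](2)

Answer: 1 0 7 5 5 6 1 5 2 5 0 1 5 2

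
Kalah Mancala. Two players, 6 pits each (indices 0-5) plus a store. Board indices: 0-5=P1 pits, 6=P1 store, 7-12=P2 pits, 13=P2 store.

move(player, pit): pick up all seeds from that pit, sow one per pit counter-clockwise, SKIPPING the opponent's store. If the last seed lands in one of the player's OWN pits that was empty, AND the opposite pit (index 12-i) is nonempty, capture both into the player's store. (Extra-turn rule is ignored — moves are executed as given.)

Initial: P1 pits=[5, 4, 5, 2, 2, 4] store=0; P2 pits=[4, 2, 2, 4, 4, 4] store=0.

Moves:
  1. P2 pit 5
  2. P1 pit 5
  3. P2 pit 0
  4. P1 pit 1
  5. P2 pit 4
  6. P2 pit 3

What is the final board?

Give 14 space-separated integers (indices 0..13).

Move 1: P2 pit5 -> P1=[6,5,6,2,2,4](0) P2=[4,2,2,4,4,0](1)
Move 2: P1 pit5 -> P1=[6,5,6,2,2,0](1) P2=[5,3,3,4,4,0](1)
Move 3: P2 pit0 -> P1=[0,5,6,2,2,0](1) P2=[0,4,4,5,5,0](8)
Move 4: P1 pit1 -> P1=[0,0,7,3,3,1](2) P2=[0,4,4,5,5,0](8)
Move 5: P2 pit4 -> P1=[1,1,8,3,3,1](2) P2=[0,4,4,5,0,1](9)
Move 6: P2 pit3 -> P1=[2,2,8,3,3,1](2) P2=[0,4,4,0,1,2](10)

Answer: 2 2 8 3 3 1 2 0 4 4 0 1 2 10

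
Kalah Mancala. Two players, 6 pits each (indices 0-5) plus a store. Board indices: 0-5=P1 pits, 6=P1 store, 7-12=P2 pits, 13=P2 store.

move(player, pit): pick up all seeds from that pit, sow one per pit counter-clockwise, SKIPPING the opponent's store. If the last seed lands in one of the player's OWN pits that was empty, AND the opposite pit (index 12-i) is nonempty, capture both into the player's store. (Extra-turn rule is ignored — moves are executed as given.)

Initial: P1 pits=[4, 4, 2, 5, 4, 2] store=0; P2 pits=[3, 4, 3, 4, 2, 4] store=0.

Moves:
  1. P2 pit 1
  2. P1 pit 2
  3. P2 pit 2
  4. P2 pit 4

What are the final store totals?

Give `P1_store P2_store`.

Answer: 0 2

Derivation:
Move 1: P2 pit1 -> P1=[4,4,2,5,4,2](0) P2=[3,0,4,5,3,5](0)
Move 2: P1 pit2 -> P1=[4,4,0,6,5,2](0) P2=[3,0,4,5,3,5](0)
Move 3: P2 pit2 -> P1=[4,4,0,6,5,2](0) P2=[3,0,0,6,4,6](1)
Move 4: P2 pit4 -> P1=[5,5,0,6,5,2](0) P2=[3,0,0,6,0,7](2)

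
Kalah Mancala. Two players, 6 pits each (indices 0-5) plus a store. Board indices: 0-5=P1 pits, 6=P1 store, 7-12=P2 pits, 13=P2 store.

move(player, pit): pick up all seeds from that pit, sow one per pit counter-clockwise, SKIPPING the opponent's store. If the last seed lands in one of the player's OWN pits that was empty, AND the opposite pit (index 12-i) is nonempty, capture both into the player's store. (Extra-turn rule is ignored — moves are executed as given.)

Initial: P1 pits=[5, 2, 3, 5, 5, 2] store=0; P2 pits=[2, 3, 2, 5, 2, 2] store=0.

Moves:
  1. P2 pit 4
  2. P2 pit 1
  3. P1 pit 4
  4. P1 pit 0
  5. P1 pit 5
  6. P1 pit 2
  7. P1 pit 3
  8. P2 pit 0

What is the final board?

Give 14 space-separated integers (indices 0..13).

Move 1: P2 pit4 -> P1=[5,2,3,5,5,2](0) P2=[2,3,2,5,0,3](1)
Move 2: P2 pit1 -> P1=[5,0,3,5,5,2](0) P2=[2,0,3,6,0,3](4)
Move 3: P1 pit4 -> P1=[5,0,3,5,0,3](1) P2=[3,1,4,6,0,3](4)
Move 4: P1 pit0 -> P1=[0,1,4,6,1,4](1) P2=[3,1,4,6,0,3](4)
Move 5: P1 pit5 -> P1=[0,1,4,6,1,0](2) P2=[4,2,5,6,0,3](4)
Move 6: P1 pit2 -> P1=[0,1,0,7,2,1](3) P2=[4,2,5,6,0,3](4)
Move 7: P1 pit3 -> P1=[0,1,0,0,3,2](4) P2=[5,3,6,7,0,3](4)
Move 8: P2 pit0 -> P1=[0,1,0,0,3,2](4) P2=[0,4,7,8,1,4](4)

Answer: 0 1 0 0 3 2 4 0 4 7 8 1 4 4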